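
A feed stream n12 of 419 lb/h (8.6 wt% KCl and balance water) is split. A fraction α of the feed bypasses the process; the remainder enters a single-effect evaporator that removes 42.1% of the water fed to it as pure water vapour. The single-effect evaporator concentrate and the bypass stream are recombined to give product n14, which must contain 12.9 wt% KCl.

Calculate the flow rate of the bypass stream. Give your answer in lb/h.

56.04 lb/h

All 419×0.086 = 36.034 lb/h of KCl reaches n14, so n14 = 36.034/0.129 = 279.33 lb/h and vapour = 139.67 lb/h.
The evaporator receives (1−α)·419 of feed at 0.914 water and removes 0.421 of that water:
0.421×0.914×(1−α)×419 = 139.67
(1−α) = 139.67/161.23 = 0.8663;  α = 0.1337.
Bypass flow = 0.1337×419 = 56.035 lb/h.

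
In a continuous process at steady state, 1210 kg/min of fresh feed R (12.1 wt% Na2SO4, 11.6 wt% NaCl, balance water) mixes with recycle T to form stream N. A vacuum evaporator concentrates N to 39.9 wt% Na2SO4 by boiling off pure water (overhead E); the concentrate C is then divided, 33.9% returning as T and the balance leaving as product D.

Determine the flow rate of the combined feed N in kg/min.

Overall Na2SO4 balance (none leaves overhead): Na2SO4 in fresh feed = Na2SO4 in product, i.e. 1210×0.121 = (1−0.339)·C·0.399.
C = 146.41/(0.399×0.661) = 555.13 kg/min.
Recycle T = 0.339×555.13 = 188.19 kg/min.
Combined feed N = 1210 + 188.19 = 1398.2 kg/min.

1398 kg/min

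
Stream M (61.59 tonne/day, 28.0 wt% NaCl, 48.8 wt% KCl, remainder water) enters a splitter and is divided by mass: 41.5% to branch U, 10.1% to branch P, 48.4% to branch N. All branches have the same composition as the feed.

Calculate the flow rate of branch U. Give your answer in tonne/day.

Branch U flow = 0.415×61.59 = 25.56 tonne/day.

25.56 tonne/day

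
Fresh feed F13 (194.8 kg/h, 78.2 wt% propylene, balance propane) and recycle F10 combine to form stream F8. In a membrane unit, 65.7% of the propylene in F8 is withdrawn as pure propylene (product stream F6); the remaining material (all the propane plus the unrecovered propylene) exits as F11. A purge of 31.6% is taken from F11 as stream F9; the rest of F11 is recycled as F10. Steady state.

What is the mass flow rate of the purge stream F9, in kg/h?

64.04 kg/h

propane enters only via F13 and leaves only via the purge: 194.8×0.218 = 0.316×(propane in F11), and the membrane unit passes all propane, so propane in F8 = propane in F11 = 134.39 kg/h.
propylene in F8: m_A = 194.8×0.782 + (1−0.316)·(1−0.657)·m_A, so m_A = 152.33/0.7654 = 199.03 kg/h.
F11 = (1−0.657)×199.03 + 134.39 = 202.65 kg/h.
Purge F9 = 0.316×202.65 = 64.039 kg/h.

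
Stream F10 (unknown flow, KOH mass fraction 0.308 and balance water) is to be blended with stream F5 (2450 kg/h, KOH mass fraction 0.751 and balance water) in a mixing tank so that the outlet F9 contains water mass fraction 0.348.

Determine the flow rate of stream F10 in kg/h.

Let F10 be the unknown flow. Total out = 2450 + F10.
water balance: 610.05 + 0.692·F10 = 0.348·(2450 + F10)
(0.692 − 0.348)·F10 = 0.348×2450 − 610.05 = 242.55
F10 = 242.55 / 0.344 = 705.09 kg/h

705.1 kg/h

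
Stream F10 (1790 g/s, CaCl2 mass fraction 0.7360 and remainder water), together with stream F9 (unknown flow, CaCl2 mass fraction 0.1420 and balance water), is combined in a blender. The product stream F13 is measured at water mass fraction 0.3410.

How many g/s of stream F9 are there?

Let F9 be the unknown flow. Total out = 1790 + F9.
water balance: 472.56 + 0.858·F9 = 0.341·(1790 + F9)
(0.858 − 0.341)·F9 = 0.341×1790 − 472.56 = 137.83
F9 = 137.83 / 0.517 = 266.6 g/s

266.6 g/s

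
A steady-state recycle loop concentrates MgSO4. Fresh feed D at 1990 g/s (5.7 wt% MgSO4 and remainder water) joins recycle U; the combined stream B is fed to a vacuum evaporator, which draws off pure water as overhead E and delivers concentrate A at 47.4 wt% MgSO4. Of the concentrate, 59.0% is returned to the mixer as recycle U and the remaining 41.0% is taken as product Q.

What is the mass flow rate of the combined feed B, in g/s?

Overall MgSO4 balance (none leaves overhead): MgSO4 in fresh feed = MgSO4 in product, i.e. 1990×0.057 = (1−0.590)·A·0.474.
A = 113.43/(0.474×0.410) = 583.67 g/s.
Recycle U = 0.590×583.67 = 344.36 g/s.
Combined feed B = 1990 + 344.36 = 2334.4 g/s.

2334 g/s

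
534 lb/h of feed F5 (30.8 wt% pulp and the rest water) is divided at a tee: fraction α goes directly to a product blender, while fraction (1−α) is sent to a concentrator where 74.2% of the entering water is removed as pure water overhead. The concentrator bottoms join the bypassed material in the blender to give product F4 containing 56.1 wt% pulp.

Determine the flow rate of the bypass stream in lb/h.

All 534×0.308 = 164.47 lb/h of pulp reaches F4, so F4 = 164.47/0.561 = 293.18 lb/h and vapour = 240.82 lb/h.
The evaporator receives (1−α)·534 of feed at 0.692 water and removes 0.742 of that water:
0.742×0.692×(1−α)×534 = 240.82
(1−α) = 240.82/274.19 = 0.8783;  α = 0.1217.
Bypass flow = 0.1217×534 = 64.983 lb/h.

64.98 lb/h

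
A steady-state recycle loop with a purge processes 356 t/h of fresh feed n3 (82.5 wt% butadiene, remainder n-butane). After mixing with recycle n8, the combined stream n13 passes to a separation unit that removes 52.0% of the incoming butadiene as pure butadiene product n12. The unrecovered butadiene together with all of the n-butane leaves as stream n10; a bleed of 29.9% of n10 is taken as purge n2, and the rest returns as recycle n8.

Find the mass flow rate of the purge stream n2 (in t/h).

125.8 t/h

n-butane enters only via n3 and leaves only via the purge: 356×0.175 = 0.299×(n-butane in n10), and the separation unit passes all n-butane, so n-butane in n13 = n-butane in n10 = 208.36 t/h.
butadiene in n13: m_A = 356×0.825 + (1−0.299)·(1−0.520)·m_A, so m_A = 293.7/0.6635 = 442.64 t/h.
n10 = (1−0.520)×442.64 + 208.36 = 420.83 t/h.
Purge n2 = 0.299×420.83 = 125.83 t/h.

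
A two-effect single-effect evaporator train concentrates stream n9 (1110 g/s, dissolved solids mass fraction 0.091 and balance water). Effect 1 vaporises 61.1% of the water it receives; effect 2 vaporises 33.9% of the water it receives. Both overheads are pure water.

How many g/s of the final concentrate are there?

360.5 g/s

water in feed = 1110×0.909 = 1009 g/s.
After stage 1: water left = (1−0.611)×1009 = 392.5; stream total = 493.51 g/s.
After stage 2: water left = (1−0.339)×392.5 = 259.44; final concentrate = 360.45 g/s.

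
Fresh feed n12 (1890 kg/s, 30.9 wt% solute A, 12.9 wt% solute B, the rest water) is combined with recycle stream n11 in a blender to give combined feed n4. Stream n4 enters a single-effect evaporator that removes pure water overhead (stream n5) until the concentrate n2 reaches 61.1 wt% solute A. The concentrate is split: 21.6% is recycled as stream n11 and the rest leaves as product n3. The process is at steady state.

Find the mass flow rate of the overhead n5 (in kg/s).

934.2 kg/s

Overall solute A balance (none leaves overhead): solute A in fresh feed = solute A in product, i.e. 1890×0.309 = (1−0.216)·n2·0.611.
n2 = 584.01/(0.611×0.784) = 1219.2 kg/s.
Recycle n11 = 0.216×1219.2 = 263.34 kg/s.
Combined feed n4 = 1890 + 263.34 = 2153.3 kg/s.
Overhead n5 = n4 − n2 = 2153.3 − 1219.2 = 934.17 kg/s.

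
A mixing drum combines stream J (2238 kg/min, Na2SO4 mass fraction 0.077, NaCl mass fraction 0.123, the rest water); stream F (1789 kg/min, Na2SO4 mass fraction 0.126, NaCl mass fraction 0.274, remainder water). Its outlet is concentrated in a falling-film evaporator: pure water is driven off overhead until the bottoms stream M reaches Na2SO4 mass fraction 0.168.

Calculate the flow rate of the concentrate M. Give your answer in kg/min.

2368 kg/min

Na2SO4 entering = 2238×0.077 + 1789×0.126 = 397.74 kg/min.
All Na2SO4 reports to M, so M = 397.74/0.168 = 2367.5 kg/min.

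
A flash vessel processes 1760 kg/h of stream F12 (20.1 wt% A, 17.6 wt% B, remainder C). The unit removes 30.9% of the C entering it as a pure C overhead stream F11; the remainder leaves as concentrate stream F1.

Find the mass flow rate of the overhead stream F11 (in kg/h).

C entering = 1760×0.623 = 1096.5 kg/h; overhead removed = 0.309×1096.5 = 338.81 kg/h.

338.8 kg/h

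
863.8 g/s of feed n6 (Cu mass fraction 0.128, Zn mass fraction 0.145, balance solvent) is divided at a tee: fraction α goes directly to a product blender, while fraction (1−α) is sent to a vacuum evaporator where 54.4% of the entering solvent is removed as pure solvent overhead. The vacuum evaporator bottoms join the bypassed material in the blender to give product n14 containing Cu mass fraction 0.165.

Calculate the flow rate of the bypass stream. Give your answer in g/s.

All 863.8×0.128 = 110.57 g/s of Cu reaches n14, so n14 = 110.57/0.165 = 670.1 g/s and vapour = 193.7 g/s.
The evaporator receives (1−α)·863.8 of feed at 0.727 solvent and removes 0.544 of that solvent:
0.544×0.727×(1−α)×863.8 = 193.7
(1−α) = 193.7/341.62 = 0.5670;  α = 0.4330.
Bypass flow = 0.4330×863.8 = 374.02 g/s.

374 g/s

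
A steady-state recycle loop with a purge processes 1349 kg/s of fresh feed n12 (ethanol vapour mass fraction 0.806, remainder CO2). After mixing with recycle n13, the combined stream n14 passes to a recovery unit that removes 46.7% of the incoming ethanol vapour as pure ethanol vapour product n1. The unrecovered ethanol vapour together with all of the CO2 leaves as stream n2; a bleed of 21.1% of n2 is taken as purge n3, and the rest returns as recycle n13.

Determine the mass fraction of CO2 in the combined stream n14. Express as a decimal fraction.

0.398

CO2 enters only via n12 and leaves only via the purge: 1349×0.194 = 0.211×(CO2 in n2), and the recovery unit passes all CO2, so CO2 in n14 = CO2 in n2 = 1240.3 kg/s.
ethanol vapour in n14: m_A = 1349×0.806 + (1−0.211)·(1−0.467)·m_A, so m_A = 1087.3/0.5795 = 1876.4 kg/s.
n14 = 1876.4 + 1240.3 = 3116.7 kg/s.
CO2 fraction in n14 = 1240.3/3116.7 = 0.398.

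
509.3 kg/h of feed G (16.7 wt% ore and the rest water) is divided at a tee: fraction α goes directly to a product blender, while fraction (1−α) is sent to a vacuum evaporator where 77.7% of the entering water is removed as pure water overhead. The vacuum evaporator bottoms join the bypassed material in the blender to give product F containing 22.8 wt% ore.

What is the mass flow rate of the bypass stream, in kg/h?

All 509.3×0.167 = 85.053 kg/h of ore reaches F, so F = 85.053/0.228 = 373.04 kg/h and vapour = 136.26 kg/h.
The evaporator receives (1−α)·509.3 of feed at 0.833 water and removes 0.777 of that water:
0.777×0.833×(1−α)×509.3 = 136.26
(1−α) = 136.26/329.64 = 0.4134;  α = 0.5866.
Bypass flow = 0.5866×509.3 = 298.78 kg/h.

298.8 kg/h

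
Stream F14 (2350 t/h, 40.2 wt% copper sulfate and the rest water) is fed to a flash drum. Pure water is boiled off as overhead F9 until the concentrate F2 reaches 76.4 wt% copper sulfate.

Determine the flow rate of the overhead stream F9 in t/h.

copper sulfate is conserved: 2350×0.402 = 944.7 t/h all reports to the concentrate.
Concentrate = 944.7/(target fraction) = 1236.5 t/h.
Overhead = 2350 − 1236.5 = 1113.5 t/h.

1113 t/h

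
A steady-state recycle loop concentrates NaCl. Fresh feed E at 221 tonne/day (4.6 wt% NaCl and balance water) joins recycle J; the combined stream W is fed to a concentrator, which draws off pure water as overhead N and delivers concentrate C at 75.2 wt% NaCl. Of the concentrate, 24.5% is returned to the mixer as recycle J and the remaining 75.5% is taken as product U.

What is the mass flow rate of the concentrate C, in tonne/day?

Overall NaCl balance (none leaves overhead): NaCl in fresh feed = NaCl in product, i.e. 221×0.046 = (1−0.245)·C·0.752.
C = 10.166/(0.752×0.755) = 17.905 tonne/day.

17.91 tonne/day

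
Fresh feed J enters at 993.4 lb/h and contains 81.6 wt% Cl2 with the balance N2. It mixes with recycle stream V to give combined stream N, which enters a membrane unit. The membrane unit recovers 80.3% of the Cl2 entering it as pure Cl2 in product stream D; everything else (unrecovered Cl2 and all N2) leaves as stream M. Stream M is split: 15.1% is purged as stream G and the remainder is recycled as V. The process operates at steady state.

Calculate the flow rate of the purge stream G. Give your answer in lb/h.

N2 enters only via J and leaves only via the purge: 993.4×0.184 = 0.151×(N2 in M), and the membrane unit passes all N2, so N2 in N = N2 in M = 1210.5 lb/h.
Cl2 in N: m_A = 993.4×0.816 + (1−0.151)·(1−0.803)·m_A, so m_A = 810.61/0.8327 = 973.42 lb/h.
M = (1−0.803)×973.42 + 1210.5 = 1402.3 lb/h.
Purge G = 0.151×1402.3 = 211.74 lb/h.

211.7 lb/h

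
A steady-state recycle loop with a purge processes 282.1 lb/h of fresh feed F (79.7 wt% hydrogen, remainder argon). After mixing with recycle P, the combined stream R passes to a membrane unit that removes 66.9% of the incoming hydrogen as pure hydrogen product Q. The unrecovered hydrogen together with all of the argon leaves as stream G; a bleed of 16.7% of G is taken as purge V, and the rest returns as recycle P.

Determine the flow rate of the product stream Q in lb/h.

207.7 lb/h

hydrogen in R: m_A = 282.1×0.797 + (1−0.167)·(1−0.669)·m_A, so m_A = 224.83/0.7243 = 310.43 lb/h.
Product Q = 0.669×310.43 = 207.67 lb/h.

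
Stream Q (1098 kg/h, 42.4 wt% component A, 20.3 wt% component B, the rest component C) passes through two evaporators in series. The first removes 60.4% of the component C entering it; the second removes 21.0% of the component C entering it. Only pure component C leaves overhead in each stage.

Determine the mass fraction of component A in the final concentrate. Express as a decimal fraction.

component C in feed = 1098×0.373 = 409.55 kg/h.
After stage 1: component C left = (1−0.604)×409.55 = 162.18; stream total = 850.63 kg/h.
After stage 2: component C left = (1−0.210)×162.18 = 128.12; final concentrate = 816.57 kg/h.
component A fraction = 465.55/816.57 = 0.570.

0.570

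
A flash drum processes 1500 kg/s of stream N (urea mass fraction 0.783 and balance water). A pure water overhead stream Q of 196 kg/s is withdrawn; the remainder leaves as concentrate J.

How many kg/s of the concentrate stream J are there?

1304 kg/s

Concentrate = 1500 − 196 = 1304 kg/s.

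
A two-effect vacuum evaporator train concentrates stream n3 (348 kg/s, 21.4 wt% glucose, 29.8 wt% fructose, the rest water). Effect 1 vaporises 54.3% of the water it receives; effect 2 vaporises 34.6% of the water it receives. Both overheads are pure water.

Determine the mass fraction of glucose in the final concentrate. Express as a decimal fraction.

water in feed = 348×0.488 = 169.82 kg/s.
After stage 1: water left = (1−0.543)×169.82 = 77.61; stream total = 255.79 kg/s.
After stage 2: water left = (1−0.346)×77.61 = 50.757; final concentrate = 228.93 kg/s.
glucose fraction = 74.472/228.93 = 0.325.

0.325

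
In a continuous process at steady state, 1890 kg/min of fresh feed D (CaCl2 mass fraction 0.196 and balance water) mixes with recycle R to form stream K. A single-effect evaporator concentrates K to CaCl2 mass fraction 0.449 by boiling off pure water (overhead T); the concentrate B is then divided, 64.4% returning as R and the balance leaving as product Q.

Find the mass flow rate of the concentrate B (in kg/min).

Overall CaCl2 balance (none leaves overhead): CaCl2 in fresh feed = CaCl2 in product, i.e. 1890×0.196 = (1−0.644)·B·0.449.
B = 370.44/(0.449×0.356) = 2317.5 kg/min.

2318 kg/min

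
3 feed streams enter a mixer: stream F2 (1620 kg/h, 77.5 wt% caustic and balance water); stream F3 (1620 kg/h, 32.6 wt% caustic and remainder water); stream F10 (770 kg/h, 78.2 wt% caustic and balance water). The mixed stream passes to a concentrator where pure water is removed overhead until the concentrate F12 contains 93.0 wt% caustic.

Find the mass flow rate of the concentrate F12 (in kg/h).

2565 kg/h

caustic entering = 1620×0.775 + 1620×0.326 + 770×0.782 = 2385.8 kg/h.
All caustic reports to F12, so F12 = 2385.8/0.930 = 2565.3 kg/h.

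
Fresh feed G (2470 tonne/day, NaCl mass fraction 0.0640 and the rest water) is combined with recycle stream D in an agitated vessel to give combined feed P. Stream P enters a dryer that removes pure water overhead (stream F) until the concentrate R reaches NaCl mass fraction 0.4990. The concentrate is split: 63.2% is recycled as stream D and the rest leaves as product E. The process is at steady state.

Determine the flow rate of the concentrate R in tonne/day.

860.9 tonne/day

Overall NaCl balance (none leaves overhead): NaCl in fresh feed = NaCl in product, i.e. 2470×0.064 = (1−0.632)·R·0.499.
R = 158.08/(0.499×0.368) = 860.85 tonne/day.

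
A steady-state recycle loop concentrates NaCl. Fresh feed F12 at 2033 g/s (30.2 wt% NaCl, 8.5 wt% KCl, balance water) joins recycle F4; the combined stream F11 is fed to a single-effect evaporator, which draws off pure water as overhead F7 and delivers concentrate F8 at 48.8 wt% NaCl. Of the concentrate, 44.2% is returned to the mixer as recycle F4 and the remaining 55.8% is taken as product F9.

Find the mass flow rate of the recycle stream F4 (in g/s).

Overall NaCl balance (none leaves overhead): NaCl in fresh feed = NaCl in product, i.e. 2033×0.302 = (1−0.442)·F8·0.488.
F8 = 613.97/(0.488×0.558) = 2254.7 g/s.
Recycle F4 = 0.442×2254.7 = 996.58 g/s.

996.6 g/s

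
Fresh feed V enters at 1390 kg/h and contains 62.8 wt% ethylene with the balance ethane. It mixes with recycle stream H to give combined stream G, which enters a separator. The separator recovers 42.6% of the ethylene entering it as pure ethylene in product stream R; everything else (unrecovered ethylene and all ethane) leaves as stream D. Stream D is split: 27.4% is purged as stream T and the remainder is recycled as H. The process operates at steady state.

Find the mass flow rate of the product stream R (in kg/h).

ethylene in G: m_A = 1390×0.628 + (1−0.274)·(1−0.426)·m_A, so m_A = 872.92/0.5833 = 1496.6 kg/h.
Product R = 0.426×1496.6 = 637.54 kg/h.

637.5 kg/h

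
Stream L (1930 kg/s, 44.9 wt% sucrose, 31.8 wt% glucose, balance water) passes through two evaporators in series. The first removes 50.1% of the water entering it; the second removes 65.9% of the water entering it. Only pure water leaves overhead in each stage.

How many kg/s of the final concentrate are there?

1557 kg/s

water in feed = 1930×0.233 = 449.69 kg/s.
After stage 1: water left = (1−0.501)×449.69 = 224.4; stream total = 1704.7 kg/s.
After stage 2: water left = (1−0.659)×224.4 = 76.519; final concentrate = 1556.8 kg/s.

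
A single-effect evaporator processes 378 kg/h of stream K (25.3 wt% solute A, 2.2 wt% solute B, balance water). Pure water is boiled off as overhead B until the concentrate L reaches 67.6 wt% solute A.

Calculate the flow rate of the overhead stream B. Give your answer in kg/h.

solute A is conserved: 378×0.253 = 95.634 kg/h all reports to the concentrate.
Concentrate = 95.634/(target fraction) = 141.47 kg/h.
Overhead = 378 − 141.47 = 236.53 kg/h.

236.5 kg/h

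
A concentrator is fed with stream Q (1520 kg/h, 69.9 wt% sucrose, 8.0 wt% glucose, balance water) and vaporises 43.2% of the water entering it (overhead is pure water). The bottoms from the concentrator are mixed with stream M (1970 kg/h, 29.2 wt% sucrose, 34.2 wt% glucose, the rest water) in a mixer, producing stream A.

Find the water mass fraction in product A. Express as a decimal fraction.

Vapour removed = 0.432×0.221×1520 = 145.12 kg/h; concentrate = 1374.9 kg/h.
water reaching the mixer = 190.8 (from concentrate) + 1970×0.366 = 911.82 kg/h.
Product flow = 1374.9 + 1970 = 3344.9 kg/h; water fraction = 0.273.

0.273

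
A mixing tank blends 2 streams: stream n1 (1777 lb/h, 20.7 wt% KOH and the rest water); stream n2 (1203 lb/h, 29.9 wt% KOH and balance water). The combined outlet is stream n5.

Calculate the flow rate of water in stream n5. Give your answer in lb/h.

water out = water in = 1777×0.793 + 1203×0.701 = 2252.5 lb/h.

2252 lb/h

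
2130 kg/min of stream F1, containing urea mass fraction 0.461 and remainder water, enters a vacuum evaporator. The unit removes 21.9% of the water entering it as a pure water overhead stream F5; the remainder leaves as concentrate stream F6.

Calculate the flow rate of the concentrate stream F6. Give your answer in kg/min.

1879 kg/min

water entering = 2130×0.539 = 1148.1 kg/min; overhead removed = 0.219×1148.1 = 251.43 kg/min.
Concentrate = 2130 − 251.43 = 1878.6 kg/min.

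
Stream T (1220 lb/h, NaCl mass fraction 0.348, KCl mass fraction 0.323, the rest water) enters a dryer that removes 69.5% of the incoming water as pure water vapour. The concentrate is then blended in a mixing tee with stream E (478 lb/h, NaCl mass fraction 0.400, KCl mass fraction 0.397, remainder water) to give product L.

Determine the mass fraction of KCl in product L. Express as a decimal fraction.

0.411

Vapour removed = 0.695×0.329×1220 = 278.96 lb/h; concentrate = 941.04 lb/h.
KCl reaching the mixer = 394.06 (from concentrate) + 478×0.397 = 583.83 lb/h.
Product flow = 941.04 + 478 = 1419 lb/h; KCl fraction = 0.411.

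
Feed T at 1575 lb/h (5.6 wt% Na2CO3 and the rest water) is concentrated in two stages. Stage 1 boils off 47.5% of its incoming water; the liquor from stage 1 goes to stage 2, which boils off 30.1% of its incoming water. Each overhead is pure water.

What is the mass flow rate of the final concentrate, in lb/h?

water in feed = 1575×0.944 = 1486.8 lb/h.
After stage 1: water left = (1−0.475)×1486.8 = 780.57; stream total = 868.77 lb/h.
After stage 2: water left = (1−0.301)×780.57 = 545.62; final concentrate = 633.82 lb/h.

633.8 lb/h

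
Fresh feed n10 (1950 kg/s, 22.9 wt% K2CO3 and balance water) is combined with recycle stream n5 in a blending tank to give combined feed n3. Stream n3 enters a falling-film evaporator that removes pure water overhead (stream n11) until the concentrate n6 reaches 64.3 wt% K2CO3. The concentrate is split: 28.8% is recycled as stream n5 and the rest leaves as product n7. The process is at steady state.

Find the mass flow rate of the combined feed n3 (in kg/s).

Overall K2CO3 balance (none leaves overhead): K2CO3 in fresh feed = K2CO3 in product, i.e. 1950×0.229 = (1−0.288)·n6·0.643.
n6 = 446.55/(0.643×0.712) = 975.39 kg/s.
Recycle n5 = 0.288×975.39 = 280.91 kg/s.
Combined feed n3 = 1950 + 280.91 = 2230.9 kg/s.

2231 kg/s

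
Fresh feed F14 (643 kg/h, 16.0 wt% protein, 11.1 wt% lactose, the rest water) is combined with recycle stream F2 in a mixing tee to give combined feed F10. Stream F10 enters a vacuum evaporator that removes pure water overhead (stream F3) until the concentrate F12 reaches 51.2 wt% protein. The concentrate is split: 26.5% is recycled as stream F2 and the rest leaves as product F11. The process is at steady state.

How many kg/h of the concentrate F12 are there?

273.4 kg/h

Overall protein balance (none leaves overhead): protein in fresh feed = protein in product, i.e. 643×0.160 = (1−0.265)·F12·0.512.
F12 = 102.88/(0.512×0.735) = 273.38 kg/h.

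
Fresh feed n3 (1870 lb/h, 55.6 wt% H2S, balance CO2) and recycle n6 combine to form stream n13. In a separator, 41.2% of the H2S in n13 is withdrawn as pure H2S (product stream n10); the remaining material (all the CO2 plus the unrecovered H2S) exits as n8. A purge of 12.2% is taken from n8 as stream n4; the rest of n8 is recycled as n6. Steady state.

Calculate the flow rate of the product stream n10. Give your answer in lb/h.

885.5 lb/h

H2S in n13: m_A = 1870×0.556 + (1−0.122)·(1−0.412)·m_A, so m_A = 1039.7/0.4837 = 2149.4 lb/h.
Product n10 = 0.412×2149.4 = 885.53 lb/h.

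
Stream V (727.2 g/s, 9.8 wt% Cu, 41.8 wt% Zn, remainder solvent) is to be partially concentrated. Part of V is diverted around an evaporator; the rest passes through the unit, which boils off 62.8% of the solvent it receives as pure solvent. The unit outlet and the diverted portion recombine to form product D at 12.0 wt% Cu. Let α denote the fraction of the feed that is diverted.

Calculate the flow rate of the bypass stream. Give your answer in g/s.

288.6 g/s

All 727.2×0.098 = 71.266 g/s of Cu reaches D, so D = 71.266/0.120 = 593.88 g/s and vapour = 133.32 g/s.
The evaporator receives (1−α)·727.2 of feed at 0.484 solvent and removes 0.628 of that solvent:
0.628×0.484×(1−α)×727.2 = 133.32
(1−α) = 133.32/221.03 = 0.6032;  α = 0.3968.
Bypass flow = 0.3968×727.2 = 288.58 g/s.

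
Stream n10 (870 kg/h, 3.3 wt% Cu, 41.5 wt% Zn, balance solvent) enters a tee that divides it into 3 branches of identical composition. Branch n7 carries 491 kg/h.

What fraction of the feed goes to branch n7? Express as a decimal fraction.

0.564

Fraction to n7 = 491/870 = 0.5644.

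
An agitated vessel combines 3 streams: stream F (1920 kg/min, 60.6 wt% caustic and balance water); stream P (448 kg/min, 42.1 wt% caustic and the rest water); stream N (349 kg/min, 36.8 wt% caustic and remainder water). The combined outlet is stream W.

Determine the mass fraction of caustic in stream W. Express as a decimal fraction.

Total flow out = 1920 + 448 + 349 = 2717 kg/min.
caustic in = 1920×0.606 + 448×0.421 + 349×0.368 = 1480.6 kg/min.
caustic mass fraction in W = 1480.6/2717 = 0.545.

0.545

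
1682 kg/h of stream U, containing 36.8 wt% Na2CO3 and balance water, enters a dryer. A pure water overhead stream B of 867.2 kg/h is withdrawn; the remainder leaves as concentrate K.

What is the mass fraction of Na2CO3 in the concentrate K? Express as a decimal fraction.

Na2CO3 is not removed: 1682×0.368 = 618.98 kg/h of Na2CO3 enters K.
Concentrate = 1682 − 867.2 = 814.8 kg/h.
Mass fraction = 618.98/814.8 = 0.760.

0.760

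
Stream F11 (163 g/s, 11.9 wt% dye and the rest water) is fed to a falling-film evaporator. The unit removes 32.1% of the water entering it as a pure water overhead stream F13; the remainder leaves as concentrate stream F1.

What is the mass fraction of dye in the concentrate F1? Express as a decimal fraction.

dye is not removed: 163×0.119 = 19.397 g/s of dye enters F1.
water entering = 163×0.881 = 143.6 g/s; overhead removed = 0.321×143.6 = 46.097 g/s.
Concentrate = 163 − 46.097 = 116.9 g/s.
Mass fraction = 19.397/116.9 = 0.166.

0.166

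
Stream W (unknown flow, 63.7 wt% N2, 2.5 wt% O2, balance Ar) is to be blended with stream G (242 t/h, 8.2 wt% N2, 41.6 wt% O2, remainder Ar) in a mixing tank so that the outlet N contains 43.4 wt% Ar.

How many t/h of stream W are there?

171.4 t/h

Let W be the unknown flow. Total out = 242 + W.
Ar balance: 121.48 + 0.338·W = 0.434·(242 + W)
(0.338 − 0.434)·W = 0.434×242 − 121.48 = -16.456
W = -16.456 / -0.096 = 171.42 t/h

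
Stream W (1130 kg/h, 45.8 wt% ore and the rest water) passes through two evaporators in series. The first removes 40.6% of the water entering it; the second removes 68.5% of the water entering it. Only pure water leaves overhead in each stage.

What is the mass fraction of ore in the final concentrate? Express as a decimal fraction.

water in feed = 1130×0.542 = 612.46 kg/h.
After stage 1: water left = (1−0.406)×612.46 = 363.8; stream total = 881.34 kg/h.
After stage 2: water left = (1−0.685)×363.8 = 114.6; final concentrate = 632.14 kg/h.
ore fraction = 517.54/632.14 = 0.819.

0.819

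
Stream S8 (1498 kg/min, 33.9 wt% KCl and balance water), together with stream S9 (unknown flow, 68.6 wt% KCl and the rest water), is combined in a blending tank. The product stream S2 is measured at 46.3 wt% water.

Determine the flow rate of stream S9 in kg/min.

1991 kg/min

Let S9 be the unknown flow. Total out = 1498 + S9.
water balance: 990.18 + 0.314·S9 = 0.463·(1498 + S9)
(0.314 − 0.463)·S9 = 0.463×1498 − 990.18 = -296.6
S9 = -296.6 / -0.149 = 1990.6 kg/min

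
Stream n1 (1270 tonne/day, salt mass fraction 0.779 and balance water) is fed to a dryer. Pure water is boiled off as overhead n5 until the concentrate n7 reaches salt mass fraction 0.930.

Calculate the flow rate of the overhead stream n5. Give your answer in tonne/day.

salt is conserved: 1270×0.779 = 989.33 tonne/day all reports to the concentrate.
Concentrate = 989.33/(target fraction) = 1063.8 tonne/day.
Overhead = 1270 − 1063.8 = 206.2 tonne/day.

206.2 tonne/day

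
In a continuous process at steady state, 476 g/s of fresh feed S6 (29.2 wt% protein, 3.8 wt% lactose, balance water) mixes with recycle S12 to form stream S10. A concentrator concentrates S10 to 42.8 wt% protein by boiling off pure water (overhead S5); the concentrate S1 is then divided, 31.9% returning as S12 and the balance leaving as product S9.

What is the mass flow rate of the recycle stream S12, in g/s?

152.1 g/s

Overall protein balance (none leaves overhead): protein in fresh feed = protein in product, i.e. 476×0.292 = (1−0.319)·S1·0.428.
S1 = 138.99/(0.428×0.681) = 476.87 g/s.
Recycle S12 = 0.319×476.87 = 152.12 g/s.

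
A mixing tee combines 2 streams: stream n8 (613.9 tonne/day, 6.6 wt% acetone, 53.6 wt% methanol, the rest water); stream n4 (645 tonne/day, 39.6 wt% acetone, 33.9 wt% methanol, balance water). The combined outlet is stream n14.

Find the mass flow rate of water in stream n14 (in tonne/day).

415.3 tonne/day

water out = water in = 613.9×0.398 + 645×0.265 = 415.26 tonne/day.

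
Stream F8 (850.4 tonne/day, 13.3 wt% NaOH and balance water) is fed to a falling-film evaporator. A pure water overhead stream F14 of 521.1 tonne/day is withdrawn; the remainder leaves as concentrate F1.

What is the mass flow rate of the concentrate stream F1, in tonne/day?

Concentrate = 850.4 − 521.1 = 329.3 tonne/day.

329.3 tonne/day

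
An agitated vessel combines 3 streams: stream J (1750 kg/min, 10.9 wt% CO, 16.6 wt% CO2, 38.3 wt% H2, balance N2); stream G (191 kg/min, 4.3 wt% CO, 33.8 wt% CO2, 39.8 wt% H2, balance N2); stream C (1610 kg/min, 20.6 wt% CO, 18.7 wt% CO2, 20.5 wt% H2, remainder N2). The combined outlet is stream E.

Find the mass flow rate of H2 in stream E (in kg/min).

1076 kg/min

H2 out = H2 in = 1750×0.383 + 191×0.398 + 1610×0.205 = 1076.3 kg/min.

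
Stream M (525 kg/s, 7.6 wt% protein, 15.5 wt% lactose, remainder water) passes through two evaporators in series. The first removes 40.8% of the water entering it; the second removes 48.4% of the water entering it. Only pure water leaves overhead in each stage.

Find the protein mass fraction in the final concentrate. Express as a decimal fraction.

water in feed = 525×0.769 = 403.73 kg/s.
After stage 1: water left = (1−0.408)×403.73 = 239.01; stream total = 360.28 kg/s.
After stage 2: water left = (1−0.484)×239.01 = 123.33; final concentrate = 244.6 kg/s.
protein fraction = 39.9/244.6 = 0.163.

0.163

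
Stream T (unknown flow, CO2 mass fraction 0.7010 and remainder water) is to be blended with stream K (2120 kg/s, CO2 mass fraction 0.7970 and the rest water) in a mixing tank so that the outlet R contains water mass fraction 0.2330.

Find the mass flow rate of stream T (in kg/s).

963.6 kg/s

Let T be the unknown flow. Total out = 2120 + T.
water balance: 430.36 + 0.299·T = 0.233·(2120 + T)
(0.299 − 0.233)·T = 0.233×2120 − 430.36 = 63.6
T = 63.6 / 0.066 = 963.64 kg/s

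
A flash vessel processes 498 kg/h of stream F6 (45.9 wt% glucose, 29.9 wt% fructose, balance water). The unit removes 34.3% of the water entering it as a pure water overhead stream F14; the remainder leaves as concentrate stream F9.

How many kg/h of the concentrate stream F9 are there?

456.7 kg/h

water entering = 498×0.242 = 120.52 kg/h; overhead removed = 0.343×120.52 = 41.337 kg/h.
Concentrate = 498 − 41.337 = 456.66 kg/h.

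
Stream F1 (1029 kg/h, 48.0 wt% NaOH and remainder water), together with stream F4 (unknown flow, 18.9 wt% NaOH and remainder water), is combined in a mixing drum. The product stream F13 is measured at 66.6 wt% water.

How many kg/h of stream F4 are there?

1036 kg/h

Let F4 be the unknown flow. Total out = 1029 + F4.
water balance: 535.08 + 0.811·F4 = 0.666·(1029 + F4)
(0.811 − 0.666)·F4 = 0.666×1029 − 535.08 = 150.23
F4 = 150.23 / 0.145 = 1036.1 kg/h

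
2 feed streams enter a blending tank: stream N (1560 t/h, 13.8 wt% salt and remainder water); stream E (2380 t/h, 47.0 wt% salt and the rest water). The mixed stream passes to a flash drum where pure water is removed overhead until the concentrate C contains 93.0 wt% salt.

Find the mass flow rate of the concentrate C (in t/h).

salt entering = 1560×0.138 + 2380×0.470 = 1333.9 t/h.
All salt reports to C, so C = 1333.9/0.930 = 1434.3 t/h.

1434 t/h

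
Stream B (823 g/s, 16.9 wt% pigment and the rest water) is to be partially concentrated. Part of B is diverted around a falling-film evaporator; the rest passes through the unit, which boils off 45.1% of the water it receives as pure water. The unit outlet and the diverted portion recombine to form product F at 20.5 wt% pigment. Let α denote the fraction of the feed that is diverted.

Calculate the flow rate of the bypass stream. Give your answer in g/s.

All 823×0.169 = 139.09 g/s of pigment reaches F, so F = 139.09/0.205 = 678.47 g/s and vapour = 144.53 g/s.
The evaporator receives (1−α)·823 of feed at 0.831 water and removes 0.451 of that water:
0.451×0.831×(1−α)×823 = 144.53
(1−α) = 144.53/308.44 = 0.4686;  α = 0.5314.
Bypass flow = 0.5314×823 = 437.37 g/s.

437.4 g/s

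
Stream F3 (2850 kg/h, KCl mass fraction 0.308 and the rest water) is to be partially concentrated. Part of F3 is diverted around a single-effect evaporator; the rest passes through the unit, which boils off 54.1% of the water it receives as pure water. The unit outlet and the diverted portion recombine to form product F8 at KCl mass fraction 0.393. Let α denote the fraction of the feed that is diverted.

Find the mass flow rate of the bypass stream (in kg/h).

All 2850×0.308 = 877.8 kg/h of KCl reaches F8, so F8 = 877.8/0.393 = 2233.6 kg/h and vapour = 616.41 kg/h.
The evaporator receives (1−α)·2850 of feed at 0.692 water and removes 0.541 of that water:
0.541×0.692×(1−α)×2850 = 616.41
(1−α) = 616.41/1067 = 0.5777;  α = 0.4223.
Bypass flow = 0.4223×2850 = 1203.5 kg/h.

1203 kg/h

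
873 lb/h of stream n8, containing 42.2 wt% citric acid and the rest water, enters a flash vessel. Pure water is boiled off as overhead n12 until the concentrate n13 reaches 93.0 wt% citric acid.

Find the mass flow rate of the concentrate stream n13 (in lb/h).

396.1 lb/h

citric acid is conserved: 873×0.422 = 368.41 lb/h all reports to the concentrate.
Concentrate = 368.41/(target fraction) = 396.14 lb/h.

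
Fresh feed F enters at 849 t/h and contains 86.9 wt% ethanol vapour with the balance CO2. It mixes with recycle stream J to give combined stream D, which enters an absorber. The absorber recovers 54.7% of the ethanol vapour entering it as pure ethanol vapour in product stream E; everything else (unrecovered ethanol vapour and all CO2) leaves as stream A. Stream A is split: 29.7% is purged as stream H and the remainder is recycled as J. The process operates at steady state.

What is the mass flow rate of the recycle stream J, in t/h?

608 t/h

CO2 enters only via F and leaves only via the purge: 849×0.131 = 0.297×(CO2 in A), and the absorber passes all CO2, so CO2 in D = CO2 in A = 374.47 t/h.
ethanol vapour in D: m_A = 849×0.869 + (1−0.297)·(1−0.547)·m_A, so m_A = 737.78/0.6815 = 1082.5 t/h.
A = (1−0.547)×1082.5 + 374.47 = 864.86 t/h.
Recycle J = (1−0.297)×864.86 = 607.99 t/h.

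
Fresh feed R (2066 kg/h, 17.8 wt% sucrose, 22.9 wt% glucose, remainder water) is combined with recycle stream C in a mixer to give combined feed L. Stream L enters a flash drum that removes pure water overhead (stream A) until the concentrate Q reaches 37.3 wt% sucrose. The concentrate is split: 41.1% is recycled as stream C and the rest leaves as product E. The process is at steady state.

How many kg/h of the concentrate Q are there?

1674 kg/h

Overall sucrose balance (none leaves overhead): sucrose in fresh feed = sucrose in product, i.e. 2066×0.178 = (1−0.411)·Q·0.373.
Q = 367.75/(0.373×0.589) = 1673.9 kg/h.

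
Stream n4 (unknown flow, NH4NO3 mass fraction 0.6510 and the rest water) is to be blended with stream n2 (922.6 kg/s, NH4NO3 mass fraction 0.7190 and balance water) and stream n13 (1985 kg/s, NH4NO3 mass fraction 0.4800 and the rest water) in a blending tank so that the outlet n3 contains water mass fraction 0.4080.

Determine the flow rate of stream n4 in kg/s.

Let n4 be the unknown flow. Total out = 2907.6 + n4.
water balance: 1291.5 + 0.349·n4 = 0.408·(2907.6 + n4)
(0.349 − 0.408)·n4 = 0.408×2907.6 − 1291.5 = -105.15
n4 = -105.15 / -0.059 = 1782.2 kg/s

1782 kg/s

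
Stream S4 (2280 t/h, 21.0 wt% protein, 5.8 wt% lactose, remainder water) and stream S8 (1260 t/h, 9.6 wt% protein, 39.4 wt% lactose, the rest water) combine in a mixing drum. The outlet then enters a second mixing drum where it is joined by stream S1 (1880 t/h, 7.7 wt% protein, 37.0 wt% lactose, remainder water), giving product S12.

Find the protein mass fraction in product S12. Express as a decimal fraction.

0.137

Overall, product flow = 5420 t/h.
protein in = 2280×0.210 + 1260×0.096 + 1880×0.077 = 744.52 t/h.
protein fraction in S12 = 0.137.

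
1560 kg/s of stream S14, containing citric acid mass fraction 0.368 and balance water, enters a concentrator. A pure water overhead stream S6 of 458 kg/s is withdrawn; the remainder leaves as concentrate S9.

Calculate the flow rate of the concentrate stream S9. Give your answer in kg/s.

Concentrate = 1560 − 458 = 1102 kg/s.

1102 kg/s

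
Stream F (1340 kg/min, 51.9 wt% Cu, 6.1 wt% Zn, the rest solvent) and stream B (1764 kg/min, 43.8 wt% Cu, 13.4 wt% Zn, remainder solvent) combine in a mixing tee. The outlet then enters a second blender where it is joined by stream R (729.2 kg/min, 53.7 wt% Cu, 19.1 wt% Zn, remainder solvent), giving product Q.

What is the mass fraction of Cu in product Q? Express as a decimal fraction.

0.485

Overall, product flow = 3833.2 kg/min.
Cu in = 1340×0.519 + 1764×0.438 + 729.2×0.537 = 1859.7 kg/min.
Cu fraction in Q = 0.485.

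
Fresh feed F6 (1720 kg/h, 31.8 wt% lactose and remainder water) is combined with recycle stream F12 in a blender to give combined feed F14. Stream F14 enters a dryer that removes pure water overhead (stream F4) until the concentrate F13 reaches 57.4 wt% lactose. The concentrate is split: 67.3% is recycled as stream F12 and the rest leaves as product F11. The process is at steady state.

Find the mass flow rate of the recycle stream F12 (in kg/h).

Overall lactose balance (none leaves overhead): lactose in fresh feed = lactose in product, i.e. 1720×0.318 = (1−0.673)·F13·0.574.
F13 = 546.96/(0.574×0.327) = 2914 kg/h.
Recycle F12 = 0.673×2914 = 1961.2 kg/h.

1961 kg/h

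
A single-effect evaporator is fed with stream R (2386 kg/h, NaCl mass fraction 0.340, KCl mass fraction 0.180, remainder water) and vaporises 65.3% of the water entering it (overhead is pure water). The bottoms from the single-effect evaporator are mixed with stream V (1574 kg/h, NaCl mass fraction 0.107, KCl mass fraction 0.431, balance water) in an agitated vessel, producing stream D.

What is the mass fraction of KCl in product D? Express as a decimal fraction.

Vapour removed = 0.653×0.480×2386 = 747.87 kg/h; concentrate = 1638.1 kg/h.
KCl reaching the mixer = 429.48 (from concentrate) + 1574×0.431 = 1107.9 kg/h.
Product flow = 1638.1 + 1574 = 3212.1 kg/h; KCl fraction = 0.345.

0.345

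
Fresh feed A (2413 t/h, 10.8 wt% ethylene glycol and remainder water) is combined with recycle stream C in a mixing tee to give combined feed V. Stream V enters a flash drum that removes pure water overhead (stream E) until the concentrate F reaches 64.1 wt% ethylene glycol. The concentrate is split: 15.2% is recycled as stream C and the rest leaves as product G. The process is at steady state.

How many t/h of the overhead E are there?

2006 t/h

Overall ethylene glycol balance (none leaves overhead): ethylene glycol in fresh feed = ethylene glycol in product, i.e. 2413×0.108 = (1−0.152)·F·0.641.
F = 260.6/(0.641×0.848) = 479.43 t/h.
Recycle C = 0.152×479.43 = 72.874 t/h.
Combined feed V = 2413 + 72.874 = 2485.9 t/h.
Overhead E = V − F = 2485.9 − 479.43 = 2006.4 t/h.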